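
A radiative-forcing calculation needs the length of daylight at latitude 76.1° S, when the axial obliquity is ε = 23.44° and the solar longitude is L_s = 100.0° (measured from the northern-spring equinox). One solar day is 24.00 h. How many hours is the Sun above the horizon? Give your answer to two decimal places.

0.00 h

Solar declination: sin δ = sin ε · sin L_s = sin 23.44° × sin 100.0° = 0.39175, so δ = +23.063°.
cos h₀ = −tan ϕ · tan δ = 1.7205 ≥ 1, so the Sun never rises (polar night) and h₀ = 0.
Daylight = 2h₀/(2π) × 24.00 h = (0.0000/π) × 24.00 = 0.00 h.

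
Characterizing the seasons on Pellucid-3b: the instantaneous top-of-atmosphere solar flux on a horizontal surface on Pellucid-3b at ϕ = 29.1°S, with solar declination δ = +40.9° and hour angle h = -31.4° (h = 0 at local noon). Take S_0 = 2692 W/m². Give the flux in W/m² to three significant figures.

cos θ_z = sin ϕ sin δ + cos ϕ cos δ cos h = -0.318424 + 0.563722 = 0.245298.
Flux = S_0 · cos θ_z = 2692 × 0.245298 = 660.3 W/m².

660 W/m²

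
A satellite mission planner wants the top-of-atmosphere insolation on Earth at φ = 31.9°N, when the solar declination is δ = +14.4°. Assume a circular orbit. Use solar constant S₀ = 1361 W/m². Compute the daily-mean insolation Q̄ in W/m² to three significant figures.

cos H₀ = −tan(+31.9°) tan(+14.400°) = -0.1598, H₀ = 1.7313 rad.
Bracket: H₀ sin φ sin δ + cos φ cos δ sin H₀ = 1.7313×0.52844×0.24869 + 0.84897×0.96858×0.98715 = 0.227524 + 0.811729 = 1.039253.
Q̄ = (S₀/π) × [bracket] = (1361/π) × 1.039253 = 450.2 W/m².

Q̄ ≈ 450 W/m²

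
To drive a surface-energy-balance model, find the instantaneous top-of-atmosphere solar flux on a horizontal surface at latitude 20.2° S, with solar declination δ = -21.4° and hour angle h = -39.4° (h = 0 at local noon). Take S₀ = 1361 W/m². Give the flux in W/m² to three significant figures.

cos θ_z = sin φ sin δ + cos φ cos δ cos h = 0.125991 + 0.675206 = 0.801197.
Flux = S₀ · cos θ_z = 1361 × 0.801197 = 1090 W/m².

1.09e+03 W/m²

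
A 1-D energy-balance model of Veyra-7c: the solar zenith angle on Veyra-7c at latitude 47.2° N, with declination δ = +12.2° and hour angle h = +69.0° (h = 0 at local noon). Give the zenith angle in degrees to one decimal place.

θ_z = 66.9°

cos θ_z = sin ϕ sin δ + cos ϕ cos δ cos h = 0.155055 + 0.237991 = 0.393046.
θ_z = arccos(0.393046) = 66.9°.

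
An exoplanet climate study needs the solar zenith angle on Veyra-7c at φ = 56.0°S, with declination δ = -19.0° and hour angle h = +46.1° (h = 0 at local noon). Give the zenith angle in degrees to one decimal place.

cos θ_z = sin φ sin δ + cos φ cos δ cos h = 0.269908 + 0.366620 = 0.636528.
θ_z = arccos(0.636528) = 50.5°.

θ_z = 50.5°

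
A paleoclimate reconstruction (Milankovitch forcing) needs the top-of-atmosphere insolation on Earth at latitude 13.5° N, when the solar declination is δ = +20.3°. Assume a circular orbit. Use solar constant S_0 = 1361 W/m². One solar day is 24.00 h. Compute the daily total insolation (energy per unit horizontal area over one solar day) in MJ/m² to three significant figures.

39.0 MJ/m²

cos h₀ = −tan(+13.5°) tan(+20.300°) = -0.0888, h₀ = 1.6597 rad.
Bracket: h₀ sin ϕ sin δ + cos ϕ cos δ sin h₀ = 1.6597×0.23345×0.34694 + 0.97237×0.93789×0.99605 = 0.134424 + 0.908374 = 1.042798.
Q̄ = (S_0/π) × [bracket] = (1361/π) × 1.042798 = 451.76 W/m².
Daily total = Q̄ × 24.00 h × 3600 s/h = 451.76 × 24.00 × 3600 / 10⁶ = 39.03 MJ/m².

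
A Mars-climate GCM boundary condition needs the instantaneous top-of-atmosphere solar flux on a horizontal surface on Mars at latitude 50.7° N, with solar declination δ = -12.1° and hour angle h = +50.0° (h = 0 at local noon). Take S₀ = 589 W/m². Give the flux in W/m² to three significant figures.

cos θ_z = sin φ sin δ + cos φ cos δ cos h = -0.162211 + 0.398084 = 0.235873.
Flux = S₀ · cos θ_z = 589 × 0.235873 = 138.9 W/m².

139 W/m²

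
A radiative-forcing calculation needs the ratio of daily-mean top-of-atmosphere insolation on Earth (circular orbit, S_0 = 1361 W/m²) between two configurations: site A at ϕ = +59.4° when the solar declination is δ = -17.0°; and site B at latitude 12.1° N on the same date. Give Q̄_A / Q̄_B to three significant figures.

Q̄_A / Q̄_B ≈ 0.188

— Configuration A (ϕ=+59.4°):
cos h₀ = −tan(+59.4°) tan(-17.000°) = 0.5170, h₀ = 1.0275 rad.
Bracket: h₀ sin ϕ sin δ + cos ϕ cos δ sin h₀ = 1.0275×0.86074×-0.29237 + 0.50904×0.95630×0.85601 = -0.258575 + 0.416701 = 0.158126.
Q̄ = (S_0/π) × [bracket] = (1361/π) × 0.158126 = 68.503 W/m².
— Configuration B (ϕ=+12.1°):
cos h₀ = −tan(+12.1°) tan(-17.000°) = 0.0655, h₀ = 1.5052 rad.
Bracket: h₀ sin ϕ sin δ + cos ϕ cos δ sin h₀ = 1.5052×0.20962×-0.29237 + 0.97778×0.95630×0.99785 = -0.092249 + 0.933041 = 0.840792.
Q̄ = (S_0/π) × [bracket] = (1361/π) × 0.840792 = 364.25 W/m².
Ratio Q̄_A / Q̄_B = 68.503 / 364.25 = 0.1881.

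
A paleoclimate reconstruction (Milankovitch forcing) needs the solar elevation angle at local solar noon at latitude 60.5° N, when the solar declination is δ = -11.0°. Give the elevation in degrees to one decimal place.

At local noon the hour angle is zero, so the zenith angle equals |ϕ − δ| = |+60.5° − (-11.000°)| = 71.500°.
Elevation = 90° − 71.500° = 18.5°.

18.5°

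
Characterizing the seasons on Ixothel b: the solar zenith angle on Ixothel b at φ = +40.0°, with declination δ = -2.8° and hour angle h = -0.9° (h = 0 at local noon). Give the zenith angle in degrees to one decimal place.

cos θ_z = sin φ sin δ + cos φ cos δ cos h = -0.031400 + 0.765035 = 0.733635.
θ_z = arccos(0.733635) = 42.8°.

θ_z = 42.8°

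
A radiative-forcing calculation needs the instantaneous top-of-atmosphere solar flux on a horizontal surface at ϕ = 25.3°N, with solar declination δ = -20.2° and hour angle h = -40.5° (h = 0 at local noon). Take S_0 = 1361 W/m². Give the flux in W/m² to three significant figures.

677 W/m²

cos θ_z = sin ϕ sin δ + cos ϕ cos δ cos h = -0.147566 + 0.645186 = 0.497620.
Flux = S_0 · cos θ_z = 1361 × 0.497620 = 677.3 W/m².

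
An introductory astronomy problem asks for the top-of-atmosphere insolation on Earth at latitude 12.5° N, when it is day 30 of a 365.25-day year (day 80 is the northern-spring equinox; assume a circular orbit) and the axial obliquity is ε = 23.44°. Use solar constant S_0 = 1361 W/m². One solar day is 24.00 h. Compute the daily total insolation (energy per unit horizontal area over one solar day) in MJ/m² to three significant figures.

31.1 MJ/m²

Solar longitude: L_s = 360° × (30 − 80)/365.25 = -49.281°, i.e. -49.281° + 360° = 310.719°.
sin δ = sin 23.44° × sin 310.719° = -0.30149, so δ = -17.547°.
cos h₀ = −tan(+12.5°) tan(-17.547°) = 0.0701, h₀ = 1.5006 rad.
Bracket: h₀ sin ϕ sin δ + cos ϕ cos δ sin h₀ = 1.5006×0.21644×-0.30149 + 0.97630×0.95347×0.99754 = -0.097921 + 0.928583 = 0.830662.
Q̄ = (S_0/π) × [bracket] = (1361/π) × 0.830662 = 359.86 W/m².
Daily total = Q̄ × 24.00 h × 3600 s/h = 359.86 × 24.00 × 3600 / 10⁶ = 31.09 MJ/m².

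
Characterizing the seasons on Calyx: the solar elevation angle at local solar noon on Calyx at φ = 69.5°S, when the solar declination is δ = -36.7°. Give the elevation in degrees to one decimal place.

At local noon the hour angle is zero, so the zenith angle equals |φ − δ| = |-69.5° − (-36.700°)| = 32.800°.
Elevation = 90° − 32.800° = 57.2°.

57.2°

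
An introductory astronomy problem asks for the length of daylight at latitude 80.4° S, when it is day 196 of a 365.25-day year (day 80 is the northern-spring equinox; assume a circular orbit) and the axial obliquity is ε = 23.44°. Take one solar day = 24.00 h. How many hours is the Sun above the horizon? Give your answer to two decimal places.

0.00 h

Solar longitude: λ_s = 360° × (196 − 80)/365.25 = 114.333°.
sin δ = sin 23.44° × sin 114.333° = 0.36245, so δ = +21.251°.
cos H₀ = −tan φ · tan δ = 2.2993 ≥ 1, so the Sun never rises (polar night) and H₀ = 0.
Daylight = 2H₀/(2π) × 24.00 h = (0.0000/π) × 24.00 = 0.00 h.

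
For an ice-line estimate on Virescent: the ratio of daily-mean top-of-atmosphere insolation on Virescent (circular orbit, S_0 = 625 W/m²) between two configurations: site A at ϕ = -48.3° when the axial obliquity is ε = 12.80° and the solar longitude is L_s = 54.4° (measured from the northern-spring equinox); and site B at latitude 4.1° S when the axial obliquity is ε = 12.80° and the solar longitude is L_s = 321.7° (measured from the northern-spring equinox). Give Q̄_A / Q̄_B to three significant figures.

Q̄_A / Q̄_B ≈ 0.455

— Configuration A (ϕ=-48.3°):
Solar declination: sin δ = sin ε · sin L_s = sin 12.80° × sin 54.4° = 0.18014, so δ = +10.378°.
cos h₀ = −tan(-48.3°) tan(+10.378°) = 0.2055, h₀ = 1.3638 rad.
Bracket: h₀ sin ϕ sin δ + cos ϕ cos δ sin h₀ = 1.3638×-0.74664×0.18014 + 0.66523×0.98364×0.97865 = -0.183431 + 0.640377 = 0.456946.
Q̄ = (S_0/π) × [bracket] = (625/π) × 0.456946 = 90.907 W/m².
— Configuration B (ϕ=-4.1°):
Solar declination: sin δ = sin ε · sin L_s = sin 12.80° × sin 321.7° = -0.13731, so δ = -7.892°.
cos h₀ = −tan(-4.1°) tan(-7.892°) = -0.0099, h₀ = 1.5807 rad.
Bracket: h₀ sin ϕ sin δ + cos ϕ cos δ sin h₀ = 1.5807×-0.07150×-0.13731 + 0.99744×0.99053×0.99995 = 0.015519 + 0.987945 = 1.003464.
Q̄ = (S_0/π) × [bracket] = (625/π) × 1.003464 = 199.63 W/m².
Ratio Q̄_A / Q̄_B = 90.907 / 199.63 = 0.4554.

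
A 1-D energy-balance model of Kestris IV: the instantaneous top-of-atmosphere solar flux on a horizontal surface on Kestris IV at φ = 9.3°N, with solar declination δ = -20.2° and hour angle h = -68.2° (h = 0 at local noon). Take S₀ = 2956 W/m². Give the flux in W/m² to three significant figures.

852 W/m²

cos θ_z = sin φ sin δ + cos φ cos δ cos h = -0.055802 + 0.343945 = 0.288143.
Flux = S₀ · cos θ_z = 2956 × 0.288143 = 851.8 W/m².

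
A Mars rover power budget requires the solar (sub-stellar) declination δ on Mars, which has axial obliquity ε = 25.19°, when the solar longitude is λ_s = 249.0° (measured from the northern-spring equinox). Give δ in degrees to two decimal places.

sin δ = sin ε · sin λ_s = sin 25.19° × sin 249.0° = -0.397352.
δ = arcsin(-0.397352) = -23.41°.

δ = -23.41°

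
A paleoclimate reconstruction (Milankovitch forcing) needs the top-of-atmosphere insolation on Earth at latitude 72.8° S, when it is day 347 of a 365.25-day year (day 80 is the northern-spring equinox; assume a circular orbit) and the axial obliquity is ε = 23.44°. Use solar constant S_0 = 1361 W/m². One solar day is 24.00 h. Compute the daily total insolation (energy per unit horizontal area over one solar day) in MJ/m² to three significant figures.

Solar longitude: L_s = 360° × (347 − 80)/365.25 = 263.162°.
sin δ = sin 23.44° × sin 263.162° = -0.39496, so δ = -23.263°.
cos h₀ = −tan(-72.8°) tan(-23.263°) = -1.3888 ≤ −1 ⇒ polar day, h₀ = π.
Bracket: h₀ sin ϕ sin δ + cos ϕ cos δ sin h₀ = 3.1416×-0.95528×-0.39496 + 0.29571×0.91870×0.00000 = 1.185317 + 0.000000 = 1.185317.
Q̄ = (S_0/π) × [bracket] = (1361/π) × 1.185317 = 513.50 W/m².
Daily total = Q̄ × 24.00 h × 3600 s/h = 513.50 × 24.00 × 3600 / 10⁶ = 44.37 MJ/m².

44.4 MJ/m²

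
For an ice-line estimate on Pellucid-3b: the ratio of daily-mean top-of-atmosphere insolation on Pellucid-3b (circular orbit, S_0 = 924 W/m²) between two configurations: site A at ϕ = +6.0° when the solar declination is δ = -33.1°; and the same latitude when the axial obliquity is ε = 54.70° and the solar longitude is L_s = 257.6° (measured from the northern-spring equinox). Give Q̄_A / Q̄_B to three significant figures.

Q̄_A / Q̄_B ≈ 1.57

— Configuration A (ϕ=+6.0°):
cos h₀ = −tan(+6.0°) tan(-33.100°) = 0.0685, h₀ = 1.5022 rad.
Bracket: h₀ sin ϕ sin δ + cos ϕ cos δ sin h₀ = 1.5022×0.10453×-0.54610 + 0.99452×0.83772×0.99765 = -0.085751 + 0.831171 = 0.745420.
Q̄ = (S_0/π) × [bracket] = (924/π) × 0.745420 = 219.24 W/m².
— Configuration B (ϕ=+6.0°):
Solar declination: sin δ = sin ε · sin L_s = sin 54.70° × sin 257.6° = -0.79710, so δ = -52.854°.
cos h₀ = −tan(+6.0°) tan(-52.854°) = 0.1387, h₀ = 1.4316 rad.
Bracket: h₀ sin ϕ sin δ + cos ϕ cos δ sin h₀ = 1.4316×0.10453×-0.79710 + 0.99452×0.60385×0.99033 = -0.119282 + 0.594734 = 0.475452.
Q̄ = (S_0/π) × [bracket] = (924/π) × 0.475452 = 139.84 W/m².
Ratio Q̄_A / Q̄_B = 219.24 / 139.84 = 1.568.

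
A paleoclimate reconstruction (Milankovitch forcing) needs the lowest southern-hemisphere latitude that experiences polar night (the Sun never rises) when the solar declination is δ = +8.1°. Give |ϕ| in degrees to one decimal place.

Polar night requires cos h₀ = −tan ϕ tan δ ≥ 1, i.e. tan ϕ tan δ ≤ −1.
The boundary is |tan ϕ| · |tan δ| = 1, so |ϕ| = 90° − |δ| = 90° − 8.1° = 81.9° in the southern hemisphere.

|ϕ| = 81.9°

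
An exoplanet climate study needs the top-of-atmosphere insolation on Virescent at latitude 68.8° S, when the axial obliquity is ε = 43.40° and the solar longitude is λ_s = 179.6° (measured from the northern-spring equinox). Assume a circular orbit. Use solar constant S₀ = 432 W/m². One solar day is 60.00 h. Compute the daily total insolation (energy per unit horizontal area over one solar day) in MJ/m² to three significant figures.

10.5 MJ/m²

Solar declination: sin δ = sin ε · sin λ_s = sin 43.40° × sin 179.6° = 0.00480, so δ = +0.275°.
cos H₀ = −tan(-68.8°) tan(+0.275°) = 0.0124, H₀ = 1.5584 rad.
Bracket: H₀ sin φ sin δ + cos φ cos δ sin H₀ = 1.5584×-0.93232×0.00480 + 0.36162×0.99999×0.99992 = -0.006974 + 0.361587 = 0.354613.
Q̄ = (S₀/π) × [bracket] = (432/π) × 0.354613 = 48.763 W/m².
Daily total = Q̄ × 60.00 h × 3600 s/h = 48.763 × 60.00 × 3600 / 10⁶ = 10.53 MJ/m².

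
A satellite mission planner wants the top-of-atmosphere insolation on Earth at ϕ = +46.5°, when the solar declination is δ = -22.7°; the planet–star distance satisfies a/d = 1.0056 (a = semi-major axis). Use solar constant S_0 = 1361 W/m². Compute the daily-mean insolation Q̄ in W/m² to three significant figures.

cos h₀ = −tan(+46.5°) tan(-22.700°) = 0.4408, h₀ = 1.1143 rad.
Bracket: h₀ sin ϕ sin δ + cos ϕ cos δ sin h₀ = 1.1143×0.72537×-0.38591 + 0.68835×0.92254×0.89760 = -0.311923 + 0.570003 = 0.258080.
Inverse-square distance factor (a/d)² = 1.0056² = 1.011231.
Q̄ = (S_0/π) × 1.011231 × [bracket] = (1361/π) × 1.011231 × 0.258080 = 113.1 W/m².

Q̄ ≈ 113 W/m²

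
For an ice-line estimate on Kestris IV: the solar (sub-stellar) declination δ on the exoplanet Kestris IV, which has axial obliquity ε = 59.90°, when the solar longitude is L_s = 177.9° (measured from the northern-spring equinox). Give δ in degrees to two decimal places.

sin δ = sin ε · sin L_s = sin 59.90° × sin 177.9° = 0.031702.
δ = arcsin(0.031702) = +1.82°.

δ = +1.82°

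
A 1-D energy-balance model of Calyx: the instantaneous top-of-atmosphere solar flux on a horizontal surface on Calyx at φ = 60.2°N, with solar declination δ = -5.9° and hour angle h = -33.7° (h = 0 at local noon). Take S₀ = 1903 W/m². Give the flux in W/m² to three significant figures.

613 W/m²

cos θ_z = sin φ sin δ + cos φ cos δ cos h = -0.089200 + 0.411269 = 0.322069.
Flux = S₀ · cos θ_z = 1903 × 0.322069 = 612.9 W/m².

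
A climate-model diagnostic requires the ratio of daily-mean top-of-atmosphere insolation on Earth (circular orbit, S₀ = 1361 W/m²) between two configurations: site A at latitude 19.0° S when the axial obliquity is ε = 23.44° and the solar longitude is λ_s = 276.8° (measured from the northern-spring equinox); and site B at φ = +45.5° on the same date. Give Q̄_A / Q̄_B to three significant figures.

— Configuration A (φ=-19.0°):
Solar declination: sin δ = sin ε · sin λ_s = sin 23.44° × sin 276.8° = -0.39499, so δ = -23.265°.
cos H₀ = −tan(-19.0°) tan(-23.265°) = -0.1480, H₀ = 1.7194 rad.
Bracket: H₀ sin φ sin δ + cos φ cos δ sin H₀ = 1.7194×-0.32557×-0.39499 + 0.94552×0.91869×0.98898 = 0.221110 + 0.859067 = 1.080177.
Q̄ = (S₀/π) × [bracket] = (1361/π) × 1.080177 = 467.95 W/m².
— Configuration B (φ=+45.5°):
cos H₀ = −tan(+45.5°) tan(-23.265°) = 0.4375, H₀ = 1.1180 rad.
Bracket: H₀ sin φ sin δ + cos φ cos δ sin H₀ = 1.1180×0.71325×-0.39499 + 0.70091×0.91869×0.89921 = -0.314970 + 0.579018 = 0.264048.
Q̄ = (S₀/π) × [bracket] = (1361/π) × 0.264048 = 114.39 W/m².
Ratio Q̄_A / Q̄_B = 467.95 / 114.39 = 4.091.

Q̄_A / Q̄_B ≈ 4.09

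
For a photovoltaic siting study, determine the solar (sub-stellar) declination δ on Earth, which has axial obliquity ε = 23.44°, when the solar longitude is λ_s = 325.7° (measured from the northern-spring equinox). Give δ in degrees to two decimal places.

sin δ = sin ε · sin λ_s = sin 23.44° × sin 325.7° = -0.224164.
δ = arcsin(-0.224164) = -12.95°.

δ = -12.95°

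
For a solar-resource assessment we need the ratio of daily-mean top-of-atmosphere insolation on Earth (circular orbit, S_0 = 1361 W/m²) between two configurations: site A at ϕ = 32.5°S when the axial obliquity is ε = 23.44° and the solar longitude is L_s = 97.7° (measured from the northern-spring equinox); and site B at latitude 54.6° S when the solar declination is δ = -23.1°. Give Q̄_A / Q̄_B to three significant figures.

Q̄_A / Q̄_B ≈ 0.416

— Configuration A (ϕ=-32.5°):
Solar declination: sin δ = sin ε · sin L_s = sin 23.44° × sin 97.7° = 0.39420, so δ = +23.216°.
cos h₀ = −tan(-32.5°) tan(+23.216°) = 0.2733, h₀ = 1.2940 rad.
Bracket: h₀ sin ϕ sin δ + cos ϕ cos δ sin h₀ = 1.2940×-0.53730×0.39420 + 0.84339×0.91902×0.96194 = -0.274074 + 0.745592 = 0.471518.
Q̄ = (S_0/π) × [bracket] = (1361/π) × 0.471518 = 204.27 W/m².
— Configuration B (ϕ=-54.6°):
cos h₀ = −tan(-54.6°) tan(-23.100°) = -0.6002, h₀ = 2.2145 rad.
Bracket: h₀ sin ϕ sin δ + cos ϕ cos δ sin h₀ = 2.2145×-0.81513×-0.39234 + 0.57928×0.91982×0.79985 = 0.708215 + 0.426187 = 1.134402.
Q̄ = (S_0/π) × [bracket] = (1361/π) × 1.134402 = 491.45 W/m².
Ratio Q̄_A / Q̄_B = 204.27 / 491.45 = 0.4156.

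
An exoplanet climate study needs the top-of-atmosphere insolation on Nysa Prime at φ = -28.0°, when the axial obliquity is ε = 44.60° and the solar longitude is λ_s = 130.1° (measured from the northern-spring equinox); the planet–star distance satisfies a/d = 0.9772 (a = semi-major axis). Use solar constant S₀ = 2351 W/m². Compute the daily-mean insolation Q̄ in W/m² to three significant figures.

Solar declination: sin δ = sin ε · sin λ_s = sin 44.60° × sin 130.1° = 0.53709, so δ = +32.486°.
cos H₀ = −tan(-28.0°) tan(+32.486°) = 0.3386, H₀ = 1.2254 rad.
Bracket: H₀ sin φ sin δ + cos φ cos δ sin H₀ = 1.2254×-0.46947×0.53709 + 0.88295×0.84352×0.94095 = -0.308982 + 0.700806 = 0.391824.
Inverse-square distance factor (a/d)² = 0.9772² = 0.954920.
Q̄ = (S₀/π) × 0.954920 × [bracket] = (2351/π) × 0.954920 × 0.391824 = 280.0 W/m².

Q̄ ≈ 280 W/m²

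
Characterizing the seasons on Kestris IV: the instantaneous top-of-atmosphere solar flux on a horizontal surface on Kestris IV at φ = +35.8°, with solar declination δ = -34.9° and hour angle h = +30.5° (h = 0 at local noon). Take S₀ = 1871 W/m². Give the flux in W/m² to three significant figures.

446 W/m²

cos θ_z = sin φ sin δ + cos φ cos δ cos h = -0.334681 + 0.573152 = 0.238471.
Flux = S₀ · cos θ_z = 1871 × 0.238471 = 446.2 W/m².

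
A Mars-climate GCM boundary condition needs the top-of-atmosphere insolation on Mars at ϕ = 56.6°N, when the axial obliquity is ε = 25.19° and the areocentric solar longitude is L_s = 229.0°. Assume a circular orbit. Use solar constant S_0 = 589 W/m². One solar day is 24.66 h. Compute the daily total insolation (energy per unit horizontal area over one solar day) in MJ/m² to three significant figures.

2.84 MJ/m²

sin δ = sin 25.19° × sin 229.0° = -0.32122, so δ = -18.737°.
cos h₀ = −tan(+56.6°) tan(-18.737°) = 0.5144, h₀ = 1.0305 rad.
Bracket: h₀ sin ϕ sin δ + cos ϕ cos δ sin h₀ = 1.0305×0.83485×-0.32122 + 0.55048×0.94700×0.85754 = -0.276350 + 0.447040 = 0.170690.
Q̄ = (S_0/π) × [bracket] = (589/π) × 0.170690 = 32.002 W/m².
Daily total = Q̄ × 24.66 h × 3600 s/h = 32.002 × 24.66 × 3600 / 10⁶ = 2.841 MJ/m².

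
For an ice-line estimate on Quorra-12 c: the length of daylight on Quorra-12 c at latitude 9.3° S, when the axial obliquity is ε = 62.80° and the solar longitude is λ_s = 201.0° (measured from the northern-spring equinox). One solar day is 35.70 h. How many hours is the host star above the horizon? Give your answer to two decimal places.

Solar declination: sin δ = sin ε · sin λ_s = sin 62.80° × sin 201.0° = -0.31874, so δ = -18.587°.
cos H₀ = −tan φ · tan δ = −tan(-9.3°) × tan(-18.587°) = -0.0551, so H₀ = 1.6259 rad = 93.16°.
Daylight = 2H₀/(2π) × 35.70 h = (1.6259/π) × 35.70 = 18.48 h.

18.48 h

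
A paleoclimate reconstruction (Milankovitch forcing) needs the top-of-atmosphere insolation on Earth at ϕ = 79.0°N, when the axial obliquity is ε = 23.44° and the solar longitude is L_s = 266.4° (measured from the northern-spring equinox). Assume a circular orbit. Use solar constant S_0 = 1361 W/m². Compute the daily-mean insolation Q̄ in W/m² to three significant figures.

Solar declination: sin δ = sin ε · sin L_s = sin 23.44° × sin 266.4° = -0.39700, so δ = -23.391°.
cos h₀ = −tan(+79.0°) tan(-23.391°) = 2.2253 ≥ 1 ⇒ polar night, h₀ = 0 and Q̄ = 0.

Q̄ ≈ 0.00 W/m²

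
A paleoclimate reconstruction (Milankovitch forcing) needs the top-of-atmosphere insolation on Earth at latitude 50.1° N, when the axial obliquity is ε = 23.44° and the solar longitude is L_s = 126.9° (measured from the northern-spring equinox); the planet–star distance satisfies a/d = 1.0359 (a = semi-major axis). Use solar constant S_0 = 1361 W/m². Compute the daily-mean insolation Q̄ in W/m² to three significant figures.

Q̄ ≈ 484 W/m²

Solar declination: sin δ = sin ε · sin L_s = sin 23.44° × sin 126.9° = 0.31811, so δ = +18.548°.
cos h₀ = −tan(+50.1°) tan(+18.548°) = -0.4013, h₀ = 1.9837 rad.
Bracket: h₀ sin ϕ sin δ + cos ϕ cos δ sin h₀ = 1.9837×0.76717×0.31811 + 0.64145×0.94806×0.91595 = 0.484111 + 0.557020 = 1.041131.
Inverse-square distance factor (a/d)² = 1.0359² = 1.073089.
Q̄ = (S_0/π) × 1.073089 × [bracket] = (1361/π) × 1.073089 × 1.041131 = 484.0 W/m².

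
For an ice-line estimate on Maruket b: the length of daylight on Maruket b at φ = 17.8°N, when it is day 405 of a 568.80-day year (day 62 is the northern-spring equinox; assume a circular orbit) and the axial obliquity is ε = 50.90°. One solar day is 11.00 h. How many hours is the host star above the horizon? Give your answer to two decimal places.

4.90 h

Solar longitude: λ_s = 360° × (405 − 62)/568.80 = 217.089°.
sin δ = sin 50.90° × sin 217.089° = -0.46799, so δ = -27.904°.
cos H₀ = −tan φ · tan δ = −tan(+17.8°) × tan(-27.904°) = 0.1700, so H₀ = 1.3999 rad = 80.21°.
Daylight = 2H₀/(2π) × 11.00 h = (1.3999/π) × 11.00 = 4.90 h.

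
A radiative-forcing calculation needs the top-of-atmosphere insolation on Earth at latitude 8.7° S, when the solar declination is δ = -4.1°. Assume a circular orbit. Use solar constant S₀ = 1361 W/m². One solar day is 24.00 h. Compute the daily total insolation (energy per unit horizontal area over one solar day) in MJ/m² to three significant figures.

cos H₀ = −tan(-8.7°) tan(-4.100°) = -0.0110, H₀ = 1.5818 rad.
Bracket: H₀ sin φ sin δ + cos φ cos δ sin H₀ = 1.5818×-0.15126×-0.07150 + 0.98849×0.99744×0.99994 = 0.017107 + 0.985900 = 1.003007.
Q̄ = (S₀/π) × [bracket] = (1361/π) × 1.003007 = 434.52 W/m².
Daily total = Q̄ × 24.00 h × 3600 s/h = 434.52 × 24.00 × 3600 / 10⁶ = 37.54 MJ/m².

37.5 MJ/m²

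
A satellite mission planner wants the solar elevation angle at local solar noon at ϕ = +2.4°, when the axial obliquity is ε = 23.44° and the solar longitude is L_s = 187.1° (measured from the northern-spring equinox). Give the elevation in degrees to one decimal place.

84.8°

Solar declination: sin δ = sin ε · sin L_s = sin 23.44° × sin 187.1° = -0.04917, so δ = -2.818°.
At local noon the hour angle is zero, so the zenith angle equals |ϕ − δ| = |+2.4° − (-2.818°)| = 5.218°.
Elevation = 90° − 5.218° = 84.8°.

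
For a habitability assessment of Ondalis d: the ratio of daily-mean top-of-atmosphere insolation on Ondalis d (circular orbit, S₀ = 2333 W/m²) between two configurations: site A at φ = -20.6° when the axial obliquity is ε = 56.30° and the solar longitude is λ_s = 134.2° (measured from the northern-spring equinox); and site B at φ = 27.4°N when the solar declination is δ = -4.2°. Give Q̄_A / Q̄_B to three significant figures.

Q̄_A / Q̄_B ≈ 0.542

— Configuration A (φ=-20.6°):
Solar declination: sin δ = sin ε · sin λ_s = sin 56.30° × sin 134.2° = 0.59644, so δ = +36.615°.
cos H₀ = −tan(-20.6°) tan(+36.615°) = 0.2793, H₀ = 1.2877 rad.
Bracket: H₀ sin φ sin δ + cos φ cos δ sin H₀ = 1.2877×-0.35184×0.59644 + 0.93606×0.80266×0.96020 = -0.270226 + 0.721435 = 0.451209.
Q̄ = (S₀/π) × [bracket] = (2333/π) × 0.451209 = 335.08 W/m².
— Configuration B (φ=+27.4°):
cos H₀ = −tan(+27.4°) tan(-4.200°) = 0.0381, H₀ = 1.5327 rad.
Bracket: H₀ sin φ sin δ + cos φ cos δ sin H₀ = 1.5327×0.46020×-0.07324 + 0.88782×0.99731×0.99928 = -0.051660 + 0.884794 = 0.833134.
Q̄ = (S₀/π) × [bracket] = (2333/π) × 0.833134 = 618.70 W/m².
Ratio Q̄_A / Q̄_B = 335.08 / 618.70 = 0.5416.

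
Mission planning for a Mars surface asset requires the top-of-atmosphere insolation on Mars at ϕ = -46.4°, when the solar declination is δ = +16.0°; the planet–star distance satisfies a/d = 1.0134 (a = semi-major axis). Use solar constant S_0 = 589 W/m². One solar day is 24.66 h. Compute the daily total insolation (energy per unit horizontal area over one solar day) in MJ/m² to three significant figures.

cos h₀ = −tan(-46.4°) tan(+16.000°) = 0.3011, h₀ = 1.2649 rad.
Bracket: h₀ sin ϕ sin δ + cos ϕ cos δ sin h₀ = 1.2649×-0.72417×0.27564 + 0.68962×0.96126×0.95359 = -0.252487 + 0.632139 = 0.379652.
Inverse-square distance factor (a/d)² = 1.0134² = 1.026980.
Q̄ = (S_0/π) × 1.026980 × [bracket] = (589/π) × 1.026980 × 0.379652 = 73.099 W/m².
Daily total = Q̄ × 24.66 h × 3600 s/h = 73.099 × 24.66 × 3600 / 10⁶ = 6.489 MJ/m².

6.49 MJ/m²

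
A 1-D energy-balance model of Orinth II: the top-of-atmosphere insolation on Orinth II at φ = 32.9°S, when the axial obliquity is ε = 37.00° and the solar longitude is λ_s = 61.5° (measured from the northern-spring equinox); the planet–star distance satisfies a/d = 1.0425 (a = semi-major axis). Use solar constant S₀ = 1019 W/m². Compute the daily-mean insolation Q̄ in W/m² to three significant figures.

Q̄ ≈ 113 W/m²

Solar declination: sin δ = sin ε · sin λ_s = sin 37.00° × sin 61.5° = 0.52889, so δ = +31.930°.
cos H₀ = −tan(-32.9°) tan(+31.930°) = 0.4032, H₀ = 1.1558 rad.
Bracket: H₀ sin φ sin δ + cos φ cos δ sin H₀ = 1.1558×-0.54317×0.52889 + 0.83962×0.84869×0.91513 = -0.332035 + 0.652101 = 0.320066.
Inverse-square distance factor (a/d)² = 1.0425² = 1.086806.
Q̄ = (S₀/π) × 1.086806 × [bracket] = (1019/π) × 1.086806 × 0.320066 = 112.8 W/m².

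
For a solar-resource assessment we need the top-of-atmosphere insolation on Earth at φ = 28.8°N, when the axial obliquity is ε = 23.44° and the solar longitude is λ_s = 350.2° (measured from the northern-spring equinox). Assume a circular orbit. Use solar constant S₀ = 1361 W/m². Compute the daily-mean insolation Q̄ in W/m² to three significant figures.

Q̄ ≈ 357 W/m²

Solar declination: sin δ = sin ε · sin λ_s = sin 23.44° × sin 350.2° = -0.06771, so δ = -3.882°.
cos H₀ = −tan(+28.8°) tan(-3.882°) = 0.0373, H₀ = 1.5335 rad.
Bracket: H₀ sin φ sin δ + cos φ cos δ sin H₀ = 1.5335×0.48175×-0.06771 + 0.87631×0.99771×0.99930 = -0.050022 + 0.873691 = 0.823669.
Q̄ = (S₀/π) × [bracket] = (1361/π) × 0.823669 = 356.8 W/m².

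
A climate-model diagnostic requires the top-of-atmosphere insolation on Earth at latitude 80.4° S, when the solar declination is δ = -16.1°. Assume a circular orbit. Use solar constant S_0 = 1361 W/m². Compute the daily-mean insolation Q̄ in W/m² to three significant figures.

Q̄ ≈ 372 W/m²

cos h₀ = −tan(-80.4°) tan(-16.100°) = -1.7065 ≤ −1 ⇒ polar day, h₀ = π.
Bracket: h₀ sin ϕ sin δ + cos ϕ cos δ sin h₀ = 3.1416×-0.98600×-0.27731 + 0.16677×0.96078×0.00000 = 0.859000 + 0.000000 = 0.859000.
Q̄ = (S_0/π) × [bracket] = (1361/π) × 0.859000 = 372.1 W/m².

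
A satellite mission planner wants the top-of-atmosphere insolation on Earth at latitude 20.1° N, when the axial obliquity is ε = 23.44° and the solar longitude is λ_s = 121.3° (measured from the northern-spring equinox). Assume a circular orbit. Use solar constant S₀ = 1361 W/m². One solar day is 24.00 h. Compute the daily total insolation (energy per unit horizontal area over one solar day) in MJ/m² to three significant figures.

Solar declination: sin δ = sin ε · sin λ_s = sin 23.44° × sin 121.3° = 0.33989, so δ = +19.870°.
cos H₀ = −tan(+20.1°) tan(+19.870°) = -0.1323, H₀ = 1.7034 rad.
Bracket: H₀ sin φ sin δ + cos φ cos δ sin H₀ = 1.7034×0.34366×0.33989 + 0.93909×0.94046×0.99122 = 0.198968 + 0.875422 = 1.074390.
Q̄ = (S₀/π) × [bracket] = (1361/π) × 1.074390 = 465.45 W/m².
Daily total = Q̄ × 24.00 h × 3600 s/h = 465.45 × 24.00 × 3600 / 10⁶ = 40.21 MJ/m².

40.2 MJ/m²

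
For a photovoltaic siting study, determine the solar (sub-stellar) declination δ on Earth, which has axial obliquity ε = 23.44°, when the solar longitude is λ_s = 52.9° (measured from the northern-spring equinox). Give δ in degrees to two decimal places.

δ = +18.50°

sin δ = sin ε · sin λ_s = sin 23.44° × sin 52.9° = 0.317270.
δ = arcsin(0.317270) = +18.50°.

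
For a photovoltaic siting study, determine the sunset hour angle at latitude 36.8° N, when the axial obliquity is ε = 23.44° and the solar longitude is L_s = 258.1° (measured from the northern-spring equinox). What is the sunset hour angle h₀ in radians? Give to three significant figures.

Solar declination: sin δ = sin ε · sin L_s = sin 23.44° × sin 258.1° = -0.38924, so δ = -22.907°.
cos h₀ = −tan ϕ · tan δ = −tan(+36.8°) × tan(-22.907°) = 0.3161, so h₀ = 1.2492 rad = 71.57°.

h₀ = 1.25 rad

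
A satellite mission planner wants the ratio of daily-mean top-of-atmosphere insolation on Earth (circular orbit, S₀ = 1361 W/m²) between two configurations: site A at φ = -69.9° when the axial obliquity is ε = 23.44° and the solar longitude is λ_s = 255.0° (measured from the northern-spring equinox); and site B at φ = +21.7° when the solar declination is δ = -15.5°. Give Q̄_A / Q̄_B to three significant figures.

Q̄_A / Q̄_B ≈ 1.52

— Configuration A (φ=-69.9°):
Solar declination: sin δ = sin ε · sin λ_s = sin 23.44° × sin 255.0° = -0.38423, so δ = -22.596°.
cos H₀ = −tan(-69.9°) tan(-22.596°) = -1.1373 ≤ −1 ⇒ polar day, H₀ = π.
Bracket: H₀ sin φ sin δ + cos φ cos δ sin H₀ = 3.1416×-0.93909×-0.38423 + 0.34366×0.92324×0.00000 = 1.133573 + 0.000000 = 1.133573.
Q̄ = (S₀/π) × [bracket] = (1361/π) × 1.133573 = 491.09 W/m².
— Configuration B (φ=+21.7°):
cos H₀ = −tan(+21.7°) tan(-15.500°) = 0.1104, H₀ = 1.4602 rad.
Bracket: H₀ sin φ sin δ + cos φ cos δ sin H₀ = 1.4602×0.36975×-0.26724 + 0.92913×0.96363×0.99389 = -0.144285 + 0.889867 = 0.745582.
Q̄ = (S₀/π) × [bracket] = (1361/π) × 0.745582 = 323.00 W/m².
Ratio Q̄_A / Q̄_B = 491.09 / 323.00 = 1.520.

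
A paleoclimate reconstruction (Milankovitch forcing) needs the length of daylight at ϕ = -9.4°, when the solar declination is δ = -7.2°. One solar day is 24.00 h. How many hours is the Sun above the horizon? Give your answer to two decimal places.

12.16 h

cos h₀ = −tan ϕ · tan δ = −tan(-9.4°) × tan(-7.200°) = -0.0209, so h₀ = 1.5917 rad = 91.20°.
Daylight = 2h₀/(2π) × 24.00 h = (1.5917/π) × 24.00 = 12.16 h.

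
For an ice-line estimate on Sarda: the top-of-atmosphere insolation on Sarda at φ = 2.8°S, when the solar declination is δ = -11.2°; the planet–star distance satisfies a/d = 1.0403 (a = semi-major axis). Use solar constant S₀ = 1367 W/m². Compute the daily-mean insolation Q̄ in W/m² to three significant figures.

Q̄ ≈ 468 W/m²

cos H₀ = −tan(-2.8°) tan(-11.200°) = -0.0097, H₀ = 1.5805 rad.
Bracket: H₀ sin φ sin δ + cos φ cos δ sin H₀ = 1.5805×-0.04885×-0.19423 + 0.99881×0.98096×0.99995 = 0.014996 + 0.979744 = 0.994740.
Inverse-square distance factor (a/d)² = 1.0403² = 1.082224.
Q̄ = (S₀/π) × 1.082224 × [bracket] = (1367/π) × 1.082224 × 0.994740 = 468.4 W/m².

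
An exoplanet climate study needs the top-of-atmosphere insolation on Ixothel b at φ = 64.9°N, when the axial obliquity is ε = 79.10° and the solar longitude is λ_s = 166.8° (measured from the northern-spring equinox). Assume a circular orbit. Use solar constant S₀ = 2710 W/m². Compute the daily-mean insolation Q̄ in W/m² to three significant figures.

Solar declination: sin δ = sin ε · sin λ_s = sin 79.10° × sin 166.8° = 0.22423, so δ = +12.958°.
cos H₀ = −tan(+64.9°) tan(+12.958°) = -0.4912, H₀ = 2.0843 rad.
Bracket: H₀ sin φ sin δ + cos φ cos δ sin H₀ = 2.0843×0.90557×0.22423 + 0.42420×0.97454×0.87105 = 0.423230 + 0.360092 = 0.783322.
Q̄ = (S₀/π) × [bracket] = (2710/π) × 0.783322 = 675.7 W/m².

Q̄ ≈ 676 W/m²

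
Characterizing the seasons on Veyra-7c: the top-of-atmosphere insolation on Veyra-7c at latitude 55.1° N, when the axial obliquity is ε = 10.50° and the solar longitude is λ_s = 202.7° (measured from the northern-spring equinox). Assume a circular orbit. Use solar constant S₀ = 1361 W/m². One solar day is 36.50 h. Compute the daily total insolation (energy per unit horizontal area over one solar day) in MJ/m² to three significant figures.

Solar declination: sin δ = sin ε · sin λ_s = sin 10.50° × sin 202.7° = -0.07033, so δ = -4.033°.
cos H₀ = −tan(+55.1°) tan(-4.033°) = 0.1011, H₀ = 1.4696 rad.
Bracket: H₀ sin φ sin δ + cos φ cos δ sin H₀ = 1.4696×0.82015×-0.07033 + 0.57215×0.99752×0.99488 = -0.084768 + 0.567809 = 0.483041.
Q̄ = (S₀/π) × [bracket] = (1361/π) × 0.483041 = 209.26 W/m².
Daily total = Q̄ × 36.50 h × 3600 s/h = 209.26 × 36.50 × 3600 / 10⁶ = 27.50 MJ/m².

27.5 MJ/m²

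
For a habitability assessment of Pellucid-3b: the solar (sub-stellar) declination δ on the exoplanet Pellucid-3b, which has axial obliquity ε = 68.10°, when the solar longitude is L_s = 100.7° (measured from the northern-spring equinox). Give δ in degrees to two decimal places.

δ = +65.74°

sin δ = sin ε · sin L_s = sin 68.10° × sin 100.7° = 0.911704.
δ = arcsin(0.911704) = +65.74°.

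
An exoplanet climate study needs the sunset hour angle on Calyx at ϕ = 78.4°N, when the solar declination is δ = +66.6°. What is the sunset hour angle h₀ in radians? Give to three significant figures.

h₀ = 3.14 rad

Sunrise equation: cos h₀ = −tan ϕ · tan δ = -11.2576 ≤ −1, so the host star never sets (polar day) and h₀ = π.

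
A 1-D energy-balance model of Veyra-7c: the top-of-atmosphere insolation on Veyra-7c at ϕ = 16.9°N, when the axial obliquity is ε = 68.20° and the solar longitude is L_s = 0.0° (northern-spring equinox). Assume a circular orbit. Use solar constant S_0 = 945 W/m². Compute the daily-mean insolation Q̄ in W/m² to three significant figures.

Q̄ ≈ 288 W/m²

Solar declination: sin δ = sin ε · sin L_s = sin 68.20° × sin 0.0° = 0.00000, so δ = +0.000°.
cos h₀ = −tan(+16.9°) tan(+0.000°) = -0.0000, h₀ = 1.5708 rad.
Bracket: h₀ sin ϕ sin δ + cos ϕ cos δ sin h₀ = 1.5708×0.29070×0.00000 + 0.95681×1.00000×1.00000 = 0.000000 + 0.956810 = 0.956810.
Q̄ = (S_0/π) × [bracket] = (945/π) × 0.956810 = 287.8 W/m².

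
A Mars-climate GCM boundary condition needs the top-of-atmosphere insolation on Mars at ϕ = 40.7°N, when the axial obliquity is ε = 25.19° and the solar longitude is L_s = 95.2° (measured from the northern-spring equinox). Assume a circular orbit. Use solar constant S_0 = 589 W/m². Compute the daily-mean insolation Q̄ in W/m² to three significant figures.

Solar declination: sin δ = sin ε · sin L_s = sin 25.19° × sin 95.2° = 0.42387, so δ = +25.079°.
cos h₀ = −tan(+40.7°) tan(+25.079°) = -0.4025, h₀ = 1.9851 rad.
Bracket: h₀ sin ϕ sin δ + cos ϕ cos δ sin h₀ = 1.9851×0.65210×0.42387 + 0.75813×0.90572×0.91540 = 0.548693 + 0.628563 = 1.177256.
Q̄ = (S_0/π) × [bracket] = (589/π) × 1.177256 = 220.7 W/m².

Q̄ ≈ 221 W/m²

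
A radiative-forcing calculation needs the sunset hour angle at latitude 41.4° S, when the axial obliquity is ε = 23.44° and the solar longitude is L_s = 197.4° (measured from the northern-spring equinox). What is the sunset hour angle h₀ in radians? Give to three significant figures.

Solar declination: sin δ = sin ε · sin L_s = sin 23.44° × sin 197.4° = -0.11895, so δ = -6.832°.
cos h₀ = −tan ϕ · tan δ = −tan(-41.4°) × tan(-6.832°) = -0.1056, so h₀ = 1.6766 rad = 96.06°.

h₀ = 1.68 rad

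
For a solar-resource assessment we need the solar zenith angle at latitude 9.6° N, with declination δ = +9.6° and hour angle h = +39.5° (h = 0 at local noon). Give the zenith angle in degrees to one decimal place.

cos θ_z = sin φ sin δ + cos φ cos δ cos h = 0.027812 + 0.750164 = 0.777976.
θ_z = arccos(0.777976) = 38.9°.

θ_z = 38.9°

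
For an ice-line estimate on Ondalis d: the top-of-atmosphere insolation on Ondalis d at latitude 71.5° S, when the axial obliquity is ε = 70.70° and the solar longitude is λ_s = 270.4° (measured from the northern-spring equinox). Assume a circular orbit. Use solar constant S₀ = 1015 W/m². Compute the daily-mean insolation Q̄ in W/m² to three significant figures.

Solar declination: sin δ = sin ε · sin λ_s = sin 70.70° × sin 270.4° = -0.94378, so δ = -70.696°.
cos H₀ = −tan(-71.5°) tan(-70.696°) = -8.5324 ≤ −1 ⇒ polar day, H₀ = π.
Bracket: H₀ sin φ sin δ + cos φ cos δ sin H₀ = 3.1416×-0.94832×-0.94378 + 0.31730×0.33058×0.00000 = 2.811749 + 0.000000 = 2.811749.
Q̄ = (S₀/π) × [bracket] = (1015/π) × 2.811749 = 908.4 W/m².

Q̄ ≈ 908 W/m²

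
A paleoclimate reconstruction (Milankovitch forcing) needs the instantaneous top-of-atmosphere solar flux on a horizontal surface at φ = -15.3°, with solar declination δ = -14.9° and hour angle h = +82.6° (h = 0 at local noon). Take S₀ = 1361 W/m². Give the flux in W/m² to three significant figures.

cos θ_z = sin φ sin δ + cos φ cos δ cos h = 0.067850 + 0.120054 = 0.187904.
Flux = S₀ · cos θ_z = 1361 × 0.187904 = 255.7 W/m².

256 W/m²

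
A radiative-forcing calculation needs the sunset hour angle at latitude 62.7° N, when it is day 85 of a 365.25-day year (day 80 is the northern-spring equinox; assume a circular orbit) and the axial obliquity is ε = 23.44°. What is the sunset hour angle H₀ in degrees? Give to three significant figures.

Solar longitude: λ_s = 360° × (85 − 80)/365.25 = 4.928°.
sin δ = sin 23.44° × sin 4.928° = 0.03417, so δ = +1.958°.
cos H₀ = −tan φ · tan δ = −tan(+62.7°) × tan(+1.958°) = -0.0662, so H₀ = 1.6371 rad = 93.80°.

H₀ = 93.8°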